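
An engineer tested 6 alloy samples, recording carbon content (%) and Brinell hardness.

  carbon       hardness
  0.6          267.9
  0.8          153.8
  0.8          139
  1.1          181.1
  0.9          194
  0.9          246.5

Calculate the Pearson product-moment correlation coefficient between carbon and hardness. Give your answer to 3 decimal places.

-0.342

n = 6, Σx = 5.1, Σy = 1182.3, Σx² = 4.47, Σy² = 245941.31, Σxy = 990.64
nΣxy − ΣxΣy = 5943.84 − 6029.73 = -85.89
nΣx² − (Σx)² = 26.82 − 26.01 = 0.81; nΣy² − (Σy)² = 1475647.86 − 1397833.29 = 77814.57
r = -85.89 / √(0.81 × 77814.57) = -85.89 / 251.0574 ≈ -0.342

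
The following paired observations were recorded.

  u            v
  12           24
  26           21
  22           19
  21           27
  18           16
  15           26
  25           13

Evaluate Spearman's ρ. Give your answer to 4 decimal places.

-0.4286

Rank u: 1, 7, 5, 4, 3, 2, 6
Rank v: 5, 4, 3, 7, 2, 6, 1
d = rank(u) − rank(v): -4, 3, 2, -3, 1, -4, 5; Σd² = 80
ρ = 1 − 6Σd² / [n(n²−1)] = 1 − 6×80 / (7×48) = 1 − 480/336 ≈ -0.4286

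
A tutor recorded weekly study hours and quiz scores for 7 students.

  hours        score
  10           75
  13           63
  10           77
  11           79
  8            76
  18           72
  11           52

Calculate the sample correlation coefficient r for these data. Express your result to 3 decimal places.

-0.173

n = 7, Σx = 81, Σy = 494, Σx² = 999, Σy² = 35428, Σxy = 5684
nΣxy − ΣxΣy = 39788 − 40014 = -226
nΣx² − (Σx)² = 6993 − 6561 = 432; nΣy² − (Σy)² = 247996 − 244036 = 3960
r = -226 / √(432 × 3960) = -226 / 1307.9450 ≈ -0.173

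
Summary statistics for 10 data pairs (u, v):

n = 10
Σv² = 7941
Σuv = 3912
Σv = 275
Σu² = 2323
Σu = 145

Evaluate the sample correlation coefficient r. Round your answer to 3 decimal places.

r = (nΣuv − ΣuΣv) / √[(nΣu² − (Σu)²)(nΣv² − (Σv)²)]
Numerator: 10×3912 − 145×275 = -755
Denominator: √[(23230 − 21025)(79410 − 75625)] = √[2205 × 3785] = 2888.9315
r = -755 / 2888.9315 ≈ -0.261

-0.261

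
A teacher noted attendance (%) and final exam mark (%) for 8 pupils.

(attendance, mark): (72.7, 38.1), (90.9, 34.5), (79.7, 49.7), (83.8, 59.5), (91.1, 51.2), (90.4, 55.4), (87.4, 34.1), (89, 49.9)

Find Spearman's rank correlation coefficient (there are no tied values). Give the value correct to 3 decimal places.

Rank attendance: 1, 7, 2, 3, 8, 6, 4, 5
Rank mark: 3, 2, 4, 8, 6, 7, 1, 5
d = rank(attendance) − rank(mark): -2, 5, -2, -5, 2, -1, 3, 0; Σd² = 72
ρ = 1 − 6Σd² / [n(n²−1)] = 1 − 6×72 / (8×63) = 1 − 432/504 ≈ 0.143

0.143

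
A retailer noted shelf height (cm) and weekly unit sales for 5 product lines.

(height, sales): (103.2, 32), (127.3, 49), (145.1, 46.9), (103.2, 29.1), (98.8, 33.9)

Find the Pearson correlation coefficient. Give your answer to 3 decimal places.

0.886

n = 5, Σx = 577.6, Σy = 190.9, Σx² = 68321.22, Σy² = 7620.63, Σxy = 22697.73
nΣxy − ΣxΣy = 113488.65 − 110263.84 = 3224.81
nΣx² − (Σx)² = 341606.1 − 333621.76 = 7984.34; nΣy² − (Σy)² = 38103.15 − 36442.81 = 1660.34
r = 3224.81 / √(7984.34 × 1660.34) = 3224.81 / 3640.9778 ≈ 0.886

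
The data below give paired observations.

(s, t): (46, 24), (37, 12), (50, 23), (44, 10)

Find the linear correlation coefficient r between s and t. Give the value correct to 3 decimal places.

n = 4, Σs = 177, Σt = 69, Σs² = 7921, Σt² = 1349, Σst = 3138
nΣst − ΣsΣt = 12552 − 12213 = 339
nΣs² − (Σs)² = 31684 − 31329 = 355; nΣt² − (Σt)² = 5396 − 4761 = 635
r = 339 / √(355 × 635) = 339 / 474.7894 ≈ 0.714

0.714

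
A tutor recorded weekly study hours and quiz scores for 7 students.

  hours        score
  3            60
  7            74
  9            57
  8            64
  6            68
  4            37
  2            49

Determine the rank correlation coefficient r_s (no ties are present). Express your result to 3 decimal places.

Rank hours: 2, 5, 7, 6, 4, 3, 1
Rank score: 4, 7, 3, 5, 6, 1, 2
d = rank(hours) − rank(score): -2, -2, 4, 1, -2, 2, -1; Σd² = 34
ρ = 1 − 6Σd² / [n(n²−1)] = 1 − 6×34 / (7×48) = 1 − 204/336 ≈ 0.393

0.393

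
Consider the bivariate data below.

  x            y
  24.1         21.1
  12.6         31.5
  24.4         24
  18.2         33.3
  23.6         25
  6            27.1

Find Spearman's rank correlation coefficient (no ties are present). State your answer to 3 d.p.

-0.714

Rank x: 5, 2, 6, 3, 4, 1
Rank y: 1, 5, 2, 6, 3, 4
d = rank(x) − rank(y): 4, -3, 4, -3, 1, -3; Σd² = 60
ρ = 1 − 6Σd² / [n(n²−1)] = 1 − 6×60 / (6×35) = 1 − 360/210 ≈ -0.714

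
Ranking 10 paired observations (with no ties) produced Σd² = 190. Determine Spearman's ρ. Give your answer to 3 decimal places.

ρ = 1 − 6Σd² / [n(n²−1)] = 1 − 6×190 / (10×99)
  = 1 − 1140/990 = 1 − 1.1515 ≈ -0.152

-0.152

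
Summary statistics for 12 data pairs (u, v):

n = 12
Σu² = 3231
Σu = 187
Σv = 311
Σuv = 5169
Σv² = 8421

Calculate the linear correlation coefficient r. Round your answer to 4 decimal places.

0.9538

r = (nΣuv − ΣuΣv) / √[(nΣu² − (Σu)²)(nΣv² − (Σv)²)]
Numerator: 12×5169 − 187×311 = 3871
Denominator: √[(38772 − 34969)(101052 − 96721)] = √[3803 × 4331] = 4058.4225
r = 3871 / 4058.4225 ≈ 0.9538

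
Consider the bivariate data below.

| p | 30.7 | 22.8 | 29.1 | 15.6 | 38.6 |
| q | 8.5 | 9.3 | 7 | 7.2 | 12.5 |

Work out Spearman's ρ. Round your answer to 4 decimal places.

Rank p: 4, 2, 3, 1, 5
Rank q: 3, 4, 1, 2, 5
d = rank(p) − rank(q): 1, -2, 2, -1, 0; Σd² = 10
ρ = 1 − 6Σd² / [n(n²−1)] = 1 − 6×10 / (5×24) = 1 − 60/120 ≈ 0.5000

0.5000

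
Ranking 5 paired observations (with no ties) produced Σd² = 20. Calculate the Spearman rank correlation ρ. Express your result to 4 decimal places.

ρ = 1 − 6Σd² / [n(n²−1)] = 1 − 6×20 / (5×24)
  = 1 − 120/120 = 1 − 1.00000 ≈ 0.0000

0.0000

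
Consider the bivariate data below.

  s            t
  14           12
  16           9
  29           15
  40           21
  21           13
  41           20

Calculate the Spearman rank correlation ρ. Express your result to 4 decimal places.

0.8857

Rank s: 1, 2, 4, 5, 3, 6
Rank t: 2, 1, 4, 6, 3, 5
d = rank(s) − rank(t): -1, 1, 0, -1, 0, 1; Σd² = 4
ρ = 1 − 6Σd² / [n(n²−1)] = 1 − 6×4 / (6×35) = 1 − 24/210 ≈ 0.8857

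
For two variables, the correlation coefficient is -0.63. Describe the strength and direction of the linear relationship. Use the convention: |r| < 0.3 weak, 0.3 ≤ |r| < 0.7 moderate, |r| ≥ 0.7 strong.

moderate negative

r = -0.63 < 0 so the relationship is negative.
|r| = 0.63, which falls in the moderate range.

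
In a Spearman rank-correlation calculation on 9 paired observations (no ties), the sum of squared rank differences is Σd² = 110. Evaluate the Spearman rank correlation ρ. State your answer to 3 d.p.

ρ = 1 − 6Σd² / [n(n²−1)] = 1 − 6×110 / (9×80)
  = 1 − 660/720 = 1 − 0.9167 ≈ 0.083

0.083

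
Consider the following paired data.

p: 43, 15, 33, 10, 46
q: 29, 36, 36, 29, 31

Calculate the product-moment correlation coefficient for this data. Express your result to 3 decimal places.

n = 5, Σp = 147, Σq = 161, Σp² = 5379, Σq² = 5235, Σpq = 4691
nΣpq − ΣpΣq = 23455 − 23667 = -212
nΣp² − (Σp)² = 26895 − 21609 = 5286; nΣq² − (Σq)² = 26175 − 25921 = 254
r = -212 / √(5286 × 254) = -212 / 1158.7252 ≈ -0.183

-0.183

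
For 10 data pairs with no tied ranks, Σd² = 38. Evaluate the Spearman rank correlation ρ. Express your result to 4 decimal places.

0.7697

ρ = 1 − 6Σd² / [n(n²−1)] = 1 − 6×38 / (10×99)
  = 1 − 228/990 = 1 − 0.23030 ≈ 0.7697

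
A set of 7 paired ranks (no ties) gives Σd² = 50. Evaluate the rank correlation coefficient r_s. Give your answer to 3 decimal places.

0.107

ρ = 1 − 6Σd² / [n(n²−1)] = 1 − 6×50 / (7×48)
  = 1 − 300/336 = 1 − 0.8929 ≈ 0.107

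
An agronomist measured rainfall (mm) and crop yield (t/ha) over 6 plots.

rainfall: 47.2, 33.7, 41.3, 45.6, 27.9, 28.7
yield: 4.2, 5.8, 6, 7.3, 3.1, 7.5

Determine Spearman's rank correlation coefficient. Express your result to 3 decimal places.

Rank rainfall: 6, 3, 4, 5, 1, 2
Rank yield: 2, 3, 4, 5, 1, 6
d = rank(rainfall) − rank(yield): 4, 0, 0, 0, 0, -4; Σd² = 32
ρ = 1 − 6Σd² / [n(n²−1)] = 1 − 6×32 / (6×35) = 1 − 192/210 ≈ 0.086

0.086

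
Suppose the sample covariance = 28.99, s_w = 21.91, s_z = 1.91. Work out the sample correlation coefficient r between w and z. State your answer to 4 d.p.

0.6927

r = Cov(w,z) / (s_w · s_z) = 28.99 / (21.91 × 1.91)
  = 28.99 / 41.8481 ≈ 0.6927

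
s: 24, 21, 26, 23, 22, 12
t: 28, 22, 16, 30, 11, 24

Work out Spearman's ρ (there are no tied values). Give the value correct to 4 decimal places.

0.0286

Rank s: 5, 2, 6, 4, 3, 1
Rank t: 5, 3, 2, 6, 1, 4
d = rank(s) − rank(t): 0, -1, 4, -2, 2, -3; Σd² = 34
ρ = 1 − 6Σd² / [n(n²−1)] = 1 − 6×34 / (6×35) = 1 − 204/210 ≈ 0.0286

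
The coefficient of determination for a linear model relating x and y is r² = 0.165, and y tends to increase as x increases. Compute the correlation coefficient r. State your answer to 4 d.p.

0.4062

|r| = √0.165 = 0.4062
The association is positive, so r = 0.4062.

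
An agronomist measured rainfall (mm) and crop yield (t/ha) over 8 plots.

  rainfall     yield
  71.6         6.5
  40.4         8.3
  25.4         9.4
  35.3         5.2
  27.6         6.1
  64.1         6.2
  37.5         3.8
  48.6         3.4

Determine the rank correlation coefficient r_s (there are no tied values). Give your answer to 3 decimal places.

Rank rainfall: 8, 5, 1, 3, 2, 7, 4, 6
Rank yield: 6, 7, 8, 3, 4, 5, 2, 1
d = rank(rainfall) − rank(yield): 2, -2, -7, 0, -2, 2, 2, 5; Σd² = 94
ρ = 1 − 6Σd² / [n(n²−1)] = 1 − 6×94 / (8×63) = 1 − 564/504 ≈ -0.119

-0.119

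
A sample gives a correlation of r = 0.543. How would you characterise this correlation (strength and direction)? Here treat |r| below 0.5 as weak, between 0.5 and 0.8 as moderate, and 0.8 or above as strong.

r = 0.543 > 0 so the relationship is positive.
|r| = 0.543, which falls in the moderate range.

moderate positive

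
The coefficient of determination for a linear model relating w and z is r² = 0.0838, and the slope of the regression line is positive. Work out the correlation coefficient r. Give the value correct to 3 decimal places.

|r| = √0.0838 = 0.289
The association is positive, so r = 0.289.

0.289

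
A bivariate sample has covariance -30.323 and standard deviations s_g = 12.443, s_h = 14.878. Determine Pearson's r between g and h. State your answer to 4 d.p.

r = Cov(g,h) / (s_g · s_h) = -30.323 / (12.443 × 14.878)
  = -30.323 / 185.1270 ≈ -0.1638

-0.1638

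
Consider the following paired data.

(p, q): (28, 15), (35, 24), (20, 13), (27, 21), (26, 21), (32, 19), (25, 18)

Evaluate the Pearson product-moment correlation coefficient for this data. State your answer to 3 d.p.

0.719

n = 7, Σp = 193, Σq = 131, Σp² = 5463, Σq² = 2537, Σpq = 3691
nΣpq − ΣpΣq = 25837 − 25283 = 554
nΣp² − (Σp)² = 38241 − 37249 = 992; nΣq² − (Σq)² = 17759 − 17161 = 598
r = 554 / √(992 × 598) = 554 / 770.2052 ≈ 0.719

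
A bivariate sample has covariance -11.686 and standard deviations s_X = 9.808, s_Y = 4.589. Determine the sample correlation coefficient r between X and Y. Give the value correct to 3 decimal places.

-0.260

r = Cov(X,Y) / (s_X · s_Y) = -11.686 / (9.808 × 4.589)
  = -11.686 / 45.0089 ≈ -0.260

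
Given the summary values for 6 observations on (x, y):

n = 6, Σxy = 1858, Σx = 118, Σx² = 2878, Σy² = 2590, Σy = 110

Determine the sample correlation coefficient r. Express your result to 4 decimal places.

-0.5401

r = (nΣxy − ΣxΣy) / √[(nΣx² − (Σx)²)(nΣy² − (Σy)²)]
Numerator: 6×1858 − 118×110 = -1832
Denominator: √[(17268 − 13924)(15540 − 12100)] = √[3344 × 3440] = 3391.6604
r = -1832 / 3391.6604 ≈ -0.5401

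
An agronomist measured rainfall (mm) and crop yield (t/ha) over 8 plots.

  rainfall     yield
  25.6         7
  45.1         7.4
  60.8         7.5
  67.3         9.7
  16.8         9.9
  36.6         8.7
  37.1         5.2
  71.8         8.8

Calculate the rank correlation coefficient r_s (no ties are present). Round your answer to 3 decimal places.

Rank rainfall: 2, 5, 6, 7, 1, 3, 4, 8
Rank yield: 2, 3, 4, 7, 8, 5, 1, 6
d = rank(rainfall) − rank(yield): 0, 2, 2, 0, -7, -2, 3, 2; Σd² = 74
ρ = 1 − 6Σd² / [n(n²−1)] = 1 − 6×74 / (8×63) = 1 − 444/504 ≈ 0.119

0.119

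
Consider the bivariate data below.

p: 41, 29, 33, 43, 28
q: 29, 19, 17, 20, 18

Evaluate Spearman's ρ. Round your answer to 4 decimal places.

0.6000

Rank p: 4, 2, 3, 5, 1
Rank q: 5, 3, 1, 4, 2
d = rank(p) − rank(q): -1, -1, 2, 1, -1; Σd² = 8
ρ = 1 − 6Σd² / [n(n²−1)] = 1 − 6×8 / (5×24) = 1 − 48/120 ≈ 0.6000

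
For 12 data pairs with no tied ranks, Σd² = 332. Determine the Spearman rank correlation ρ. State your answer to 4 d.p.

ρ = 1 − 6Σd² / [n(n²−1)] = 1 − 6×332 / (12×143)
  = 1 − 1992/1716 = 1 − 1.16084 ≈ -0.1608

-0.1608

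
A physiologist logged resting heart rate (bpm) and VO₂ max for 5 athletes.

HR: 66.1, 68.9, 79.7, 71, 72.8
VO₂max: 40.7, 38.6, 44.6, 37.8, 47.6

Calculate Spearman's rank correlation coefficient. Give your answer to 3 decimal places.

Rank HR: 1, 2, 5, 3, 4
Rank VO₂max: 3, 2, 4, 1, 5
d = rank(HR) − rank(VO₂max): -2, 0, 1, 2, -1; Σd² = 10
ρ = 1 − 6Σd² / [n(n²−1)] = 1 − 6×10 / (5×24) = 1 − 60/120 ≈ 0.500

0.500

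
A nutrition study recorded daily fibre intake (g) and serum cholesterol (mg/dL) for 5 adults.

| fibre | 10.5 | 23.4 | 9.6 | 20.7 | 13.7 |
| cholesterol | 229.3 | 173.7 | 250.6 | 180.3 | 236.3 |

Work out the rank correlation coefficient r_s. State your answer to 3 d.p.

-0.900

Rank fibre: 2, 5, 1, 4, 3
Rank cholesterol: 3, 1, 5, 2, 4
d = rank(fibre) − rank(cholesterol): -1, 4, -4, 2, -1; Σd² = 38
ρ = 1 − 6Σd² / [n(n²−1)] = 1 − 6×38 / (5×24) = 1 − 228/120 ≈ -0.900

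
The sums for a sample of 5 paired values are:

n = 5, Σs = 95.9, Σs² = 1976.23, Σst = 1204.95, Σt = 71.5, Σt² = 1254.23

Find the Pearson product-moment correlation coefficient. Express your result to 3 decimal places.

r = (nΣst − ΣsΣt) / √[(nΣs² − (Σs)²)(nΣt² − (Σt)²)]
Numerator: 5×1204.95 − 95.9×71.5 = -832.1
Denominator: √[(9881.15 − 9196.81)(6271.15 − 5112.25)] = √[684.34 × 1158.9] = 890.5513
r = -832.1 / 890.5513 ≈ -0.934

-0.934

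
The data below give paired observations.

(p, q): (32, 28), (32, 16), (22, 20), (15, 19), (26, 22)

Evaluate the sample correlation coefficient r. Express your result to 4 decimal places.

n = 5, Σp = 127, Σq = 105, Σp² = 3433, Σq² = 2285, Σpq = 2705
nΣpq − ΣpΣq = 13525 − 13335 = 190
nΣp² − (Σp)² = 17165 − 16129 = 1036; nΣq² − (Σq)² = 11425 − 11025 = 400
r = 190 / √(1036 × 400) = 190 / 643.7391 ≈ 0.2952

0.2952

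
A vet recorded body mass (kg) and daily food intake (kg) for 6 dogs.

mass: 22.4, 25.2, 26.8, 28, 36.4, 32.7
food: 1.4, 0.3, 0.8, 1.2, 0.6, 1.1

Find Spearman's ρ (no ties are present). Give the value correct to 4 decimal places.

Rank mass: 1, 2, 3, 4, 6, 5
Rank food: 6, 1, 3, 5, 2, 4
d = rank(mass) − rank(food): -5, 1, 0, -1, 4, 1; Σd² = 44
ρ = 1 − 6Σd² / [n(n²−1)] = 1 − 6×44 / (6×35) = 1 − 264/210 ≈ -0.2571

-0.2571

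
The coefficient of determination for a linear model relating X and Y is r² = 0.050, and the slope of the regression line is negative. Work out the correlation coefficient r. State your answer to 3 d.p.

|r| = √0.050 = 0.224
The association is negative, so r = −0.224.

-0.224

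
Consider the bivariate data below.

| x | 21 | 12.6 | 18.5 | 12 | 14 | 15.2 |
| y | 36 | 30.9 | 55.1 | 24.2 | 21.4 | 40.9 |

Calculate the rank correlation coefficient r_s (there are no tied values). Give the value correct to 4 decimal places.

Rank x: 6, 2, 5, 1, 3, 4
Rank y: 4, 3, 6, 2, 1, 5
d = rank(x) − rank(y): 2, -1, -1, -1, 2, -1; Σd² = 12
ρ = 1 − 6Σd² / [n(n²−1)] = 1 − 6×12 / (6×35) = 1 − 72/210 ≈ 0.6571

0.6571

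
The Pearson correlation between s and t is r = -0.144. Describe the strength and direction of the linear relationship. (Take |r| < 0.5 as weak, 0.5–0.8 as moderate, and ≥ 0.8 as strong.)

weak negative

r = -0.144 < 0 so the relationship is negative.
|r| = 0.144, which falls in the weak range.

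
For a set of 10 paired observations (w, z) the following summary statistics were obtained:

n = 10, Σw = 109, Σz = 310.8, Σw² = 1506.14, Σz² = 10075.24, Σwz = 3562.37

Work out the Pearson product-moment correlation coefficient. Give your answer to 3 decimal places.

r = (nΣwz − ΣwΣz) / √[(nΣw² − (Σw)²)(nΣz² − (Σz)²)]
Numerator: 10×3562.37 − 109×310.8 = 1746.5
Denominator: √[(15061.4 − 11881)(100752.4 − 96596.64)] = √[3180.4 × 4155.76] = 3635.5163
r = 1746.5 / 3635.5163 ≈ 0.480

0.480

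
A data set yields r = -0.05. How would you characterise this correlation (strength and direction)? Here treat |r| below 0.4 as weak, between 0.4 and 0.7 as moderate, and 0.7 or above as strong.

r = -0.05 < 0 so the relationship is negative.
|r| = 0.05, which falls in the weak range.

weak negative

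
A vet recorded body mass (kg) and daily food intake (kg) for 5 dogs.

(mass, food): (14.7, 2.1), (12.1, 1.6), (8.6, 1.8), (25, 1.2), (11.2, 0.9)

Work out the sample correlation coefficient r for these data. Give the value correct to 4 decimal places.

-0.2511

n = 5, Σx = 71.6, Σy = 7.6, Σx² = 1186.9, Σy² = 12.46, Σxy = 105.79
nΣxy − ΣxΣy = 528.95 − 544.16 = -15.21
nΣx² − (Σx)² = 5934.5 − 5126.56 = 807.94; nΣy² − (Σy)² = 62.3 − 57.76 = 4.54
r = -15.21 / √(807.94 × 4.54) = -15.21 / 60.5644 ≈ -0.2511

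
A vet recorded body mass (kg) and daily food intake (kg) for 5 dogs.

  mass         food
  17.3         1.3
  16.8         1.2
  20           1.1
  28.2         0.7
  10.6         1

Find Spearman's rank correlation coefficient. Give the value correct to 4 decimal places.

Rank mass: 3, 2, 4, 5, 1
Rank food: 5, 4, 3, 1, 2
d = rank(mass) − rank(food): -2, -2, 1, 4, -1; Σd² = 26
ρ = 1 − 6Σd² / [n(n²−1)] = 1 − 6×26 / (5×24) = 1 − 156/120 ≈ -0.3000

-0.3000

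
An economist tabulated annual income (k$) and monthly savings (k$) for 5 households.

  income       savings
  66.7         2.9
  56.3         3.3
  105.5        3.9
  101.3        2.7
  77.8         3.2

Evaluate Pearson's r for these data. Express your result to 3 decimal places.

n = 5, Σx = 407.6, Σy = 16, Σx² = 35063.36, Σy² = 52.04, Σxy = 1313.14
nΣxy − ΣxΣy = 6565.7 − 6521.6 = 44.1
nΣx² − (Σx)² = 175316.8 − 166137.76 = 9179.04; nΣy² − (Σy)² = 260.2 − 256 = 4.2
r = 44.1 / √(9179.04 × 4.2) = 44.1 / 196.3466 ≈ 0.225

0.225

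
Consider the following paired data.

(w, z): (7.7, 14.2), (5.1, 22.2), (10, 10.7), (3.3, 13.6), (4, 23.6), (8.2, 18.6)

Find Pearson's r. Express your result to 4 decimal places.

n = 6, Σw = 38.3, Σz = 102.9, Σw² = 279.43, Σz² = 1896.85, Σwz = 621.36
nΣwz − ΣwΣz = 3728.16 − 3941.07 = -212.91
nΣw² − (Σw)² = 1676.58 − 1466.89 = 209.69; nΣz² − (Σz)² = 11381.1 − 10588.41 = 792.69
r = -212.91 / √(209.69 × 792.69) = -212.91 / 407.6998 ≈ -0.5222

-0.5222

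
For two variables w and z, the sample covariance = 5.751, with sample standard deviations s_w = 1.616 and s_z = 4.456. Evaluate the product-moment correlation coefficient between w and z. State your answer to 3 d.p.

r = Cov(w,z) / (s_w · s_z) = 5.751 / (1.616 × 4.456)
  = 5.751 / 7.2009 ≈ 0.799

0.799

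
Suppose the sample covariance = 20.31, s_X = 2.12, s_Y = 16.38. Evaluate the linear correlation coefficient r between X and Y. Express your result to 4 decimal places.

0.5849

r = Cov(X,Y) / (s_X · s_Y) = 20.31 / (2.12 × 16.38)
  = 20.31 / 34.7256 ≈ 0.5849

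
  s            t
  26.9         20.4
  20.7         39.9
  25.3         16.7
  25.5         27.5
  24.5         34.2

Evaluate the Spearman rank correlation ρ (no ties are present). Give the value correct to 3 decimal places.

-0.700

Rank s: 5, 1, 3, 4, 2
Rank t: 2, 5, 1, 3, 4
d = rank(s) − rank(t): 3, -4, 2, 1, -2; Σd² = 34
ρ = 1 − 6Σd² / [n(n²−1)] = 1 − 6×34 / (5×24) = 1 − 204/120 ≈ -0.700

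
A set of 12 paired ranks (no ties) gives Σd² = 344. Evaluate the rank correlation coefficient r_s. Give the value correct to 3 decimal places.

-0.203

ρ = 1 − 6Σd² / [n(n²−1)] = 1 − 6×344 / (12×143)
  = 1 − 2064/1716 = 1 − 1.2028 ≈ -0.203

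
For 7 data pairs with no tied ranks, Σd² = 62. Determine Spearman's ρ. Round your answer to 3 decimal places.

-0.107

ρ = 1 − 6Σd² / [n(n²−1)] = 1 − 6×62 / (7×48)
  = 1 − 372/336 = 1 − 1.1071 ≈ -0.107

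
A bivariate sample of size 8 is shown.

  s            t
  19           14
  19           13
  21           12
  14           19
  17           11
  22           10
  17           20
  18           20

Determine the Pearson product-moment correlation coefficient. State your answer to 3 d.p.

n = 8, Σs = 147, Σt = 119, Σs² = 2745, Σt² = 1891, Σst = 2138
nΣst − ΣsΣt = 17104 − 17493 = -389
nΣs² − (Σs)² = 21960 − 21609 = 351; nΣt² − (Σt)² = 15128 − 14161 = 967
r = -389 / √(351 × 967) = -389 / 582.5951 ≈ -0.668

-0.668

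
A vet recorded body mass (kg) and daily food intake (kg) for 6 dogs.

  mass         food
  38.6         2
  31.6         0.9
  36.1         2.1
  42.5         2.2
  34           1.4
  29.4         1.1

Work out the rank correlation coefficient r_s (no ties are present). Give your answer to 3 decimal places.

0.886

Rank mass: 5, 2, 4, 6, 3, 1
Rank food: 4, 1, 5, 6, 3, 2
d = rank(mass) − rank(food): 1, 1, -1, 0, 0, -1; Σd² = 4
ρ = 1 − 6Σd² / [n(n²−1)] = 1 − 6×4 / (6×35) = 1 − 24/210 ≈ 0.886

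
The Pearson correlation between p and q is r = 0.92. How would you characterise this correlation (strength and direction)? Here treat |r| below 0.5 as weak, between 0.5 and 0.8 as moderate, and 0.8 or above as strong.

strong positive

r = 0.92 > 0 so the relationship is positive.
|r| = 0.92, which falls in the strong range.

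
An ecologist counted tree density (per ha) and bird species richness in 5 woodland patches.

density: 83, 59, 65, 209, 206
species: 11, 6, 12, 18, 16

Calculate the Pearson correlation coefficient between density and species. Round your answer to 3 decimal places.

n = 5, Σx = 622, Σy = 63, Σx² = 100712, Σy² = 881, Σxy = 9105
nΣxy − ΣxΣy = 45525 − 39186 = 6339
nΣx² − (Σx)² = 503560 − 386884 = 116676; nΣy² − (Σy)² = 4405 − 3969 = 436
r = 6339 / √(116676 × 436) = 6339 / 7132.3724 ≈ 0.889

0.889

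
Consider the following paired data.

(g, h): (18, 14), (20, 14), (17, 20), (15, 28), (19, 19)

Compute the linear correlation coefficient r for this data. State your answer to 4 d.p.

-0.8597

n = 5, Σg = 89, Σh = 95, Σg² = 1599, Σh² = 1937, Σgh = 1653
nΣgh − ΣgΣh = 8265 − 8455 = -190
nΣg² − (Σg)² = 7995 − 7921 = 74; nΣh² − (Σh)² = 9685 − 9025 = 660
r = -190 / √(74 × 660) = -190 / 220.9977 ≈ -0.8597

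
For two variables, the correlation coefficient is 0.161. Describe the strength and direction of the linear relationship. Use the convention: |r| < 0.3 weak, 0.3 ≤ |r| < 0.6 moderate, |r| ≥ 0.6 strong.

r = 0.161 > 0 so the relationship is positive.
|r| = 0.161, which falls in the weak range.

weak positive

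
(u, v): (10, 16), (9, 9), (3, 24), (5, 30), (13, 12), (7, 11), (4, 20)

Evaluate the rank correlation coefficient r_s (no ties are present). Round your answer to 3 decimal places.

Rank u: 6, 5, 1, 3, 7, 4, 2
Rank v: 4, 1, 6, 7, 3, 2, 5
d = rank(u) − rank(v): 2, 4, -5, -4, 4, 2, -3; Σd² = 90
ρ = 1 − 6Σd² / [n(n²−1)] = 1 − 6×90 / (7×48) = 1 − 540/336 ≈ -0.607

-0.607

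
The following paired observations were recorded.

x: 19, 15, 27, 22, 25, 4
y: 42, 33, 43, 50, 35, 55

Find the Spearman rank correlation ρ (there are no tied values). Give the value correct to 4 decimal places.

Rank x: 3, 2, 6, 4, 5, 1
Rank y: 3, 1, 4, 5, 2, 6
d = rank(x) − rank(y): 0, 1, 2, -1, 3, -5; Σd² = 40
ρ = 1 − 6Σd² / [n(n²−1)] = 1 − 6×40 / (6×35) = 1 − 240/210 ≈ -0.1429

-0.1429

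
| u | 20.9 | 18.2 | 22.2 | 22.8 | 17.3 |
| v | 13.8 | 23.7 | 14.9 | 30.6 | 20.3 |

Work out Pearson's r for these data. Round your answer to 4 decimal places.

n = 5, Σu = 101.4, Σv = 103.3, Σu² = 2080.02, Σv² = 2322.59, Σuv = 2099.41
nΣuv − ΣuΣv = 10497.05 − 10474.62 = 22.43
nΣu² − (Σu)² = 10400.1 − 10281.96 = 118.14; nΣv² − (Σv)² = 11612.95 − 10670.89 = 942.06
r = 22.43 / √(118.14 × 942.06) = 22.43 / 333.6090 ≈ 0.0672

0.0672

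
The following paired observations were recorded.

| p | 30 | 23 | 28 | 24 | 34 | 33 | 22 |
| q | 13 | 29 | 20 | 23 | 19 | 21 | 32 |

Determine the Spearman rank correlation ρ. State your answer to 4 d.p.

-0.8214

Rank p: 5, 2, 4, 3, 7, 6, 1
Rank q: 1, 6, 3, 5, 2, 4, 7
d = rank(p) − rank(q): 4, -4, 1, -2, 5, 2, -6; Σd² = 102
ρ = 1 − 6Σd² / [n(n²−1)] = 1 − 6×102 / (7×48) = 1 − 612/336 ≈ -0.8214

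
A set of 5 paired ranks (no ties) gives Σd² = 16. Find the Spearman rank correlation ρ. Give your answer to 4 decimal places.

ρ = 1 − 6Σd² / [n(n²−1)] = 1 − 6×16 / (5×24)
  = 1 − 96/120 = 1 − 0.80000 ≈ 0.2000

0.2000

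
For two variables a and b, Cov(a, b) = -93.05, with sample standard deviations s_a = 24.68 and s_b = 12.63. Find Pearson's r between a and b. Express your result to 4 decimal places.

-0.2985

r = Cov(a,b) / (s_a · s_b) = -93.05 / (24.68 × 12.63)
  = -93.05 / 311.7084 ≈ -0.2985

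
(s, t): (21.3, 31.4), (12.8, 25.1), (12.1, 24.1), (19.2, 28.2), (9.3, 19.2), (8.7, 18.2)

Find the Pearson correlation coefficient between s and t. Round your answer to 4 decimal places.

0.9653

n = 6, Σs = 83.4, Σt = 146.2, Σs² = 1294.76, Σt² = 3691.9, Σst = 2160.05
nΣst − ΣsΣt = 12960.3 − 12193.08 = 767.22
nΣs² − (Σs)² = 7768.56 − 6955.56 = 813; nΣt² − (Σt)² = 22151.4 − 21374.44 = 776.96
r = 767.22 / √(813 × 776.96) = 767.22 / 794.7757 ≈ 0.9653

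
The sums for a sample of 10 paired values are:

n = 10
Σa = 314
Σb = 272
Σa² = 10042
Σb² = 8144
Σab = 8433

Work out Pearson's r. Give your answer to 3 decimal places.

-0.292

r = (nΣab − ΣaΣb) / √[(nΣa² − (Σa)²)(nΣb² − (Σb)²)]
Numerator: 10×8433 − 314×272 = -1078
Denominator: √[(100420 − 98596)(81440 − 73984)] = √[1824 × 7456] = 3687.7831
r = -1078 / 3687.7831 ≈ -0.292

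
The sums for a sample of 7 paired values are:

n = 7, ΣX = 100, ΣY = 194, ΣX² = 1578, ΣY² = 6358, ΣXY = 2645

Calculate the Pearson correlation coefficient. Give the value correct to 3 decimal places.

r = (nΣXY − ΣXΣY) / √[(nΣX² − (ΣX)²)(nΣY² − (ΣY)²)]
Numerator: 7×2645 − 100×194 = -885
Denominator: √[(11046 − 10000)(44506 − 37636)] = √[1046 × 6870] = 2680.6753
r = -885 / 2680.6753 ≈ -0.330

-0.330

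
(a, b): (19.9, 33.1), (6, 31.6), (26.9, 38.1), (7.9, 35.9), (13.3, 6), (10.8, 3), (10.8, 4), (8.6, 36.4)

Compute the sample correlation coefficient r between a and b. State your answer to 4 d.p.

n = 8, Σa = 104.2, Σb = 188.1, Σa² = 1702.16, Σb² = 6220.55, Σab = 2625.23
nΣab − ΣaΣb = 21001.84 − 19600.02 = 1401.82
nΣa² − (Σa)² = 13617.28 − 10857.64 = 2759.64; nΣb² − (Σb)² = 49764.4 − 35381.61 = 14382.79
r = 1401.82 / √(2759.64 × 14382.79) = 1401.82 / 6300.1050 ≈ 0.2225

0.2225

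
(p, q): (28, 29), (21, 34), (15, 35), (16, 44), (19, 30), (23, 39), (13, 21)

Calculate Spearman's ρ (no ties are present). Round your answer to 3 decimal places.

Rank p: 7, 5, 2, 3, 4, 6, 1
Rank q: 2, 4, 5, 7, 3, 6, 1
d = rank(p) − rank(q): 5, 1, -3, -4, 1, 0, 0; Σd² = 52
ρ = 1 − 6Σd² / [n(n²−1)] = 1 − 6×52 / (7×48) = 1 − 312/336 ≈ 0.071

0.071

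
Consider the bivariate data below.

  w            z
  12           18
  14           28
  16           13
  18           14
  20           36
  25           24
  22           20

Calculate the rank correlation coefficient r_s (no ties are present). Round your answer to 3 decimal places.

0.286

Rank w: 1, 2, 3, 4, 5, 7, 6
Rank z: 3, 6, 1, 2, 7, 5, 4
d = rank(w) − rank(z): -2, -4, 2, 2, -2, 2, 2; Σd² = 40
ρ = 1 − 6Σd² / [n(n²−1)] = 1 − 6×40 / (7×48) = 1 − 240/336 ≈ 0.286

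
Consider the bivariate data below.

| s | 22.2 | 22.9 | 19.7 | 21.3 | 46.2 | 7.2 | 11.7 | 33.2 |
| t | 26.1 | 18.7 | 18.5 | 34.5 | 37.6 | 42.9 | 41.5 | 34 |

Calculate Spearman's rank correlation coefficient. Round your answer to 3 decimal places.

-0.333

Rank s: 5, 6, 3, 4, 8, 1, 2, 7
Rank t: 3, 2, 1, 5, 6, 8, 7, 4
d = rank(s) − rank(t): 2, 4, 2, -1, 2, -7, -5, 3; Σd² = 112
ρ = 1 − 6Σd² / [n(n²−1)] = 1 − 6×112 / (8×63) = 1 − 672/504 ≈ -0.333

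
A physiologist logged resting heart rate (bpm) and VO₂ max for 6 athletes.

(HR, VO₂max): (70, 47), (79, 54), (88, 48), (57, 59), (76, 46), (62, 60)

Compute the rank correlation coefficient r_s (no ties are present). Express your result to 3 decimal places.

-0.486

Rank HR: 3, 5, 6, 1, 4, 2
Rank VO₂max: 2, 4, 3, 5, 1, 6
d = rank(HR) − rank(VO₂max): 1, 1, 3, -4, 3, -4; Σd² = 52
ρ = 1 − 6Σd² / [n(n²−1)] = 1 − 6×52 / (6×35) = 1 − 312/210 ≈ -0.486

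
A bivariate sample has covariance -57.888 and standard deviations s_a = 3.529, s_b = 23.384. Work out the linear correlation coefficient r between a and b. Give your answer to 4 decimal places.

r = Cov(a,b) / (s_a · s_b) = -57.888 / (3.529 × 23.384)
  = -57.888 / 82.5221 ≈ -0.7015

-0.7015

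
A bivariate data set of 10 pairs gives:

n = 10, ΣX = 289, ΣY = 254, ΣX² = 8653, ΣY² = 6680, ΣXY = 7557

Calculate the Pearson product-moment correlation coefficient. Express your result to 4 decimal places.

r = (nΣXY − ΣXΣY) / √[(nΣX² − (ΣX)²)(nΣY² − (ΣY)²)]
Numerator: 10×7557 − 289×254 = 2164
Denominator: √[(86530 − 83521)(66800 − 64516)] = √[3009 × 2284] = 2621.5560
r = 2164 / 2621.5560 ≈ 0.8255

0.8255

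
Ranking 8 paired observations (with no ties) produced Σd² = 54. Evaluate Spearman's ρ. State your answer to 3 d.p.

0.357

ρ = 1 − 6Σd² / [n(n²−1)] = 1 − 6×54 / (8×63)
  = 1 − 324/504 = 1 − 0.6429 ≈ 0.357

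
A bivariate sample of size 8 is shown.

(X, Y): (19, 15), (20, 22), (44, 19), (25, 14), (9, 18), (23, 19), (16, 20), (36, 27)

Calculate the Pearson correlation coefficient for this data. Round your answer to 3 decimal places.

n = 8, ΣX = 192, ΣY = 154, ΣX² = 5484, ΣY² = 3080, ΣXY = 3802
nΣXY − ΣXΣY = 30416 − 29568 = 848
nΣX² − (ΣX)² = 43872 − 36864 = 7008; nΣY² − (ΣY)² = 24640 − 23716 = 924
r = 848 / √(7008 × 924) = 848 / 2544.6792 ≈ 0.333

0.333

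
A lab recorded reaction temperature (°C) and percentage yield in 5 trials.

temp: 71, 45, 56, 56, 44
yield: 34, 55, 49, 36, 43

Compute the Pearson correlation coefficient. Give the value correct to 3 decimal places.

-0.687

n = 5, Σx = 272, Σy = 217, Σx² = 15274, Σy² = 9727, Σxy = 11541
nΣxy − ΣxΣy = 57705 − 59024 = -1319
nΣx² − (Σx)² = 76370 − 73984 = 2386; nΣy² − (Σy)² = 48635 − 47089 = 1546
r = -1319 / √(2386 × 1546) = -1319 / 1920.6134 ≈ -0.687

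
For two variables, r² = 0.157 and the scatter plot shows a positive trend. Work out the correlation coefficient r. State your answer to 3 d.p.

0.396

|r| = √0.157 = 0.396
The association is positive, so r = 0.396.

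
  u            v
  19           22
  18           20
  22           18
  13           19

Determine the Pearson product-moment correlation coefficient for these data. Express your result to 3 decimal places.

-0.052

n = 4, Σu = 72, Σv = 79, Σu² = 1338, Σv² = 1569, Σuv = 1421
nΣuv − ΣuΣv = 5684 − 5688 = -4
nΣu² − (Σu)² = 5352 − 5184 = 168; nΣv² − (Σv)² = 6276 − 6241 = 35
r = -4 / √(168 × 35) = -4 / 76.6812 ≈ -0.052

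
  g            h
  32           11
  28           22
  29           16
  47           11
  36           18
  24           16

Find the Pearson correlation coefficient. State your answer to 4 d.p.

-0.5244

n = 6, Σg = 196, Σh = 94, Σg² = 6730, Σh² = 1562, Σgh = 2981
nΣgh − ΣgΣh = 17886 − 18424 = -538
nΣg² − (Σg)² = 40380 − 38416 = 1964; nΣh² − (Σh)² = 9372 − 8836 = 536
r = -538 / √(1964 × 536) = -538 / 1026.0136 ≈ -0.5244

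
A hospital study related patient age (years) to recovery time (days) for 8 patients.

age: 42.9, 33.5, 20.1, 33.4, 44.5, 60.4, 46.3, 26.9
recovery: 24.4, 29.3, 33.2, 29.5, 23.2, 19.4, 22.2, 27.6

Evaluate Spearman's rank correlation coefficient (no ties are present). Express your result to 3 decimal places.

Rank age: 5, 4, 1, 3, 6, 8, 7, 2
Rank recovery: 4, 6, 8, 7, 3, 1, 2, 5
d = rank(age) − rank(recovery): 1, -2, -7, -4, 3, 7, 5, -3; Σd² = 162
ρ = 1 − 6Σd² / [n(n²−1)] = 1 − 6×162 / (8×63) = 1 − 972/504 ≈ -0.929

-0.929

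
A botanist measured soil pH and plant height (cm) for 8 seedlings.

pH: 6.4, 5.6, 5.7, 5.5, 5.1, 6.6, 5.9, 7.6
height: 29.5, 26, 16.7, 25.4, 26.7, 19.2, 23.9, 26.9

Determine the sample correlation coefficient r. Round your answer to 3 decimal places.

0.089

n = 8, Σx = 48.4, Σy = 194.3, Σx² = 297.2, Σy² = 4846.65, Σxy = 1177.63
nΣxy − ΣxΣy = 9421.04 − 9404.12 = 16.92
nΣx² − (Σx)² = 2377.6 − 2342.56 = 35.04; nΣy² − (Σy)² = 38773.2 − 37752.49 = 1020.71
r = 16.92 / √(35.04 × 1020.71) = 16.92 / 189.1182 ≈ 0.089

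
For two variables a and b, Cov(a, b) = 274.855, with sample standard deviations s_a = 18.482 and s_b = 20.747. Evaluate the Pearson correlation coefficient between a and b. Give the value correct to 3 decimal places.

0.717

r = Cov(a,b) / (s_a · s_b) = 274.855 / (18.482 × 20.747)
  = 274.855 / 383.4461 ≈ 0.717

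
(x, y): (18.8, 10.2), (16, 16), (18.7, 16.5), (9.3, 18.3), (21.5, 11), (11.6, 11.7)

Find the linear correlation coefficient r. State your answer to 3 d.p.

-0.492

n = 6, Σx = 95.9, Σy = 83.7, Σx² = 1642.43, Σy² = 1225.07, Σxy = 1298.72
nΣxy − ΣxΣy = 7792.32 − 8026.83 = -234.51
nΣx² − (Σx)² = 9854.58 − 9196.81 = 657.77; nΣy² − (Σy)² = 7350.42 − 7005.69 = 344.73
r = -234.51 / √(657.77 × 344.73) = -234.51 / 476.1859 ≈ -0.492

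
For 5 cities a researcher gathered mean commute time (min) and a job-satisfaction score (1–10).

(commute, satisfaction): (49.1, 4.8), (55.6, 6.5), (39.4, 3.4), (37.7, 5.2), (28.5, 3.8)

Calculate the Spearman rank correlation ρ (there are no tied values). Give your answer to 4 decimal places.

Rank commute: 4, 5, 3, 2, 1
Rank satisfaction: 3, 5, 1, 4, 2
d = rank(commute) − rank(satisfaction): 1, 0, 2, -2, -1; Σd² = 10
ρ = 1 − 6Σd² / [n(n²−1)] = 1 − 6×10 / (5×24) = 1 − 60/120 ≈ 0.5000

0.5000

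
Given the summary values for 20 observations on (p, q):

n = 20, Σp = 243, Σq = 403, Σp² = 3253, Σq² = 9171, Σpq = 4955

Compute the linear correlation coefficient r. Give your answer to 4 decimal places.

0.1042

r = (nΣpq − ΣpΣq) / √[(nΣp² − (Σp)²)(nΣq² − (Σq)²)]
Numerator: 20×4955 − 243×403 = 1171
Denominator: √[(65060 − 59049)(183420 − 162409)] = √[6011 × 21011] = 11238.1992
r = 1171 / 11238.1992 ≈ 0.1042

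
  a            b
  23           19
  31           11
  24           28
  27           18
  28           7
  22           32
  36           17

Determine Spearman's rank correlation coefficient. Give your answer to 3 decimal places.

Rank a: 2, 6, 3, 4, 5, 1, 7
Rank b: 5, 2, 6, 4, 1, 7, 3
d = rank(a) − rank(b): -3, 4, -3, 0, 4, -6, 4; Σd² = 102
ρ = 1 − 6Σd² / [n(n²−1)] = 1 − 6×102 / (7×48) = 1 − 612/336 ≈ -0.821

-0.821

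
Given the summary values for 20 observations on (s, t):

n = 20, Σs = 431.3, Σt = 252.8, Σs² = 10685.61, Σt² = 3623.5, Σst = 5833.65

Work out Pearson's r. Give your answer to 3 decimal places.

r = (nΣst − ΣsΣt) / √[(nΣs² − (Σs)²)(nΣt² − (Σt)²)]
Numerator: 20×5833.65 − 431.3×252.8 = 7640.36
Denominator: √[(213712.2 − 186019.69)(72470 − 63907.84)] = √[27692.51 × 8562.16] = 15398.3019
r = 7640.36 / 15398.3019 ≈ 0.496

0.496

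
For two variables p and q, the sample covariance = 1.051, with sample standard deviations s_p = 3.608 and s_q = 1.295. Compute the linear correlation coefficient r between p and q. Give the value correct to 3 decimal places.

0.225

r = Cov(p,q) / (s_p · s_q) = 1.051 / (3.608 × 1.295)
  = 1.051 / 4.6724 ≈ 0.225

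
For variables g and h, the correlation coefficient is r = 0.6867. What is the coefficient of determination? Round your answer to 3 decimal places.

0.472

r² = (0.6867)² = 0.472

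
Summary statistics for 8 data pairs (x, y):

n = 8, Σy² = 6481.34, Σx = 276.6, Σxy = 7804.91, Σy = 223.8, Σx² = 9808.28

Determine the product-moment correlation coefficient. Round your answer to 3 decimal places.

0.288

r = (nΣxy − ΣxΣy) / √[(nΣx² − (Σx)²)(nΣy² − (Σy)²)]
Numerator: 8×7804.91 − 276.6×223.8 = 536.2
Denominator: √[(78466.24 − 76507.56)(51850.72 − 50086.44)] = √[1958.68 × 1764.28] = 1858.9405
r = 536.2 / 1858.9405 ≈ 0.288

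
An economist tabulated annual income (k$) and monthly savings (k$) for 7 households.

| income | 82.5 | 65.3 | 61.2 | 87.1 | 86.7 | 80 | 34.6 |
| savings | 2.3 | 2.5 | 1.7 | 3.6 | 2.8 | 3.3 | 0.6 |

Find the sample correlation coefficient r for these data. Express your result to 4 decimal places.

0.9021

n = 7, Σx = 497.4, Σy = 16.8, Σx² = 37516.24, Σy² = 46.48, Σxy = 1298.12
nΣxy − ΣxΣy = 9086.84 − 8356.32 = 730.52
nΣx² − (Σx)² = 262613.68 − 247406.76 = 15206.92; nΣy² − (Σy)² = 325.36 − 282.24 = 43.12
r = 730.52 / √(15206.92 × 43.12) = 730.52 / 809.7669 ≈ 0.9021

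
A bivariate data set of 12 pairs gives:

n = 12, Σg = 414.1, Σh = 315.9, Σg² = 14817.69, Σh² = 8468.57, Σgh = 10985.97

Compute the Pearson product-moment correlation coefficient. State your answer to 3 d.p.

0.299

r = (nΣgh − ΣgΣh) / √[(nΣg² − (Σg)²)(nΣh² − (Σh)²)]
Numerator: 12×10985.97 − 414.1×315.9 = 1017.45
Denominator: √[(177812.28 − 171478.81)(101622.84 − 99792.81)] = √[6333.47 × 1830.03] = 3404.4735
r = 1017.45 / 3404.4735 ≈ 0.299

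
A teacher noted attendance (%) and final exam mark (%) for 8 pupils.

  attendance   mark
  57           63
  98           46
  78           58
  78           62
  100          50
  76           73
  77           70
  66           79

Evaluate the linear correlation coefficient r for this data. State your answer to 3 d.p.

-0.738

n = 8, Σx = 630, Σy = 501, Σx² = 51082, Σy² = 32263, Σxy = 38611
nΣxy − ΣxΣy = 308888 − 315630 = -6742
nΣx² − (Σx)² = 408656 − 396900 = 11756; nΣy² − (Σy)² = 258104 − 251001 = 7103
r = -6742 / √(11756 × 7103) = -6742 / 9137.9904 ≈ -0.738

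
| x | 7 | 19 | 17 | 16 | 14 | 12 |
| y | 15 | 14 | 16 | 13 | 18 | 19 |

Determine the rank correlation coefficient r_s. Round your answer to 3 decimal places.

-0.429

Rank x: 1, 6, 5, 4, 3, 2
Rank y: 3, 2, 4, 1, 5, 6
d = rank(x) − rank(y): -2, 4, 1, 3, -2, -4; Σd² = 50
ρ = 1 − 6Σd² / [n(n²−1)] = 1 − 6×50 / (6×35) = 1 − 300/210 ≈ -0.429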